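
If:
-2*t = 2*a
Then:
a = -t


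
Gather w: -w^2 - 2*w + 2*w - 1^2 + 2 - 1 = -w^2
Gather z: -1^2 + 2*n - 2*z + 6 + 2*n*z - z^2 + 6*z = 2*n - z^2 + z*(2*n + 4) + 5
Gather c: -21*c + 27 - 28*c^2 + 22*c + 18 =-28*c^2 + c + 45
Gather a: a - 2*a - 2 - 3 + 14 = 9 - a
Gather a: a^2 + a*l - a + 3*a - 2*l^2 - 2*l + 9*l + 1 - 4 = a^2 + a*(l + 2) - 2*l^2 + 7*l - 3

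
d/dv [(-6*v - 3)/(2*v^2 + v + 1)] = 3*(4*v^2 + 4*v - 1)/(4*v^4 + 4*v^3 + 5*v^2 + 2*v + 1)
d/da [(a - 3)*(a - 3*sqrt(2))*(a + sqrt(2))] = 3*a^2 - 6*a - 4*sqrt(2)*a - 6 + 6*sqrt(2)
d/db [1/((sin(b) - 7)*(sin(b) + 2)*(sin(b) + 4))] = (-3*sin(b)^2 + 2*sin(b) + 34)*cos(b)/((sin(b) - 7)^2*(sin(b) + 2)^2*(sin(b) + 4)^2)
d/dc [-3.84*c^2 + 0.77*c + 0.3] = 0.77 - 7.68*c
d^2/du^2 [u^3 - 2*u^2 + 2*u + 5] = 6*u - 4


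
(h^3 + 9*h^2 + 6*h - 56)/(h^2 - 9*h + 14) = (h^2 + 11*h + 28)/(h - 7)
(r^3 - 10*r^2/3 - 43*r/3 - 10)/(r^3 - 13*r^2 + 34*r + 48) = (r + 5/3)/(r - 8)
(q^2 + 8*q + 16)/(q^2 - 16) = (q + 4)/(q - 4)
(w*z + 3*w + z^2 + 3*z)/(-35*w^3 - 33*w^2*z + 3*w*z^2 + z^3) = (z + 3)/(-35*w^2 + 2*w*z + z^2)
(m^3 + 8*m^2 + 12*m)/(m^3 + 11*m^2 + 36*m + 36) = m/(m + 3)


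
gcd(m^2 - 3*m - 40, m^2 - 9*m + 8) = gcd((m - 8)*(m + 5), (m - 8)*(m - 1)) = m - 8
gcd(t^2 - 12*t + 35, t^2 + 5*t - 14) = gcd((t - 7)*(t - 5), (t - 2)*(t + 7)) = 1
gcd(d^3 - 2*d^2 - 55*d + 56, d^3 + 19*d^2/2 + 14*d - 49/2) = d^2 + 6*d - 7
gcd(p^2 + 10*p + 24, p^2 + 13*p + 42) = p + 6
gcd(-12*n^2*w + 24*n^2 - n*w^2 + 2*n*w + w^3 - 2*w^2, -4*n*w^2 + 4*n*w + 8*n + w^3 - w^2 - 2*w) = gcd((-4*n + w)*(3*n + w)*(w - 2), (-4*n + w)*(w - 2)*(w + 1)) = -4*n*w + 8*n + w^2 - 2*w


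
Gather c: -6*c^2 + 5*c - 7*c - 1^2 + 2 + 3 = -6*c^2 - 2*c + 4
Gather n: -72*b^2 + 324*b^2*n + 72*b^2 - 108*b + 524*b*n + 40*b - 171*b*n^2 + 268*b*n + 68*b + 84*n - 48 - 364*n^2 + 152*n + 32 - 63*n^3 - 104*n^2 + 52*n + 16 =-63*n^3 + n^2*(-171*b - 468) + n*(324*b^2 + 792*b + 288)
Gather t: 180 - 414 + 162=-72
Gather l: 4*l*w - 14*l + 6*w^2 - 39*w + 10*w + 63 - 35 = l*(4*w - 14) + 6*w^2 - 29*w + 28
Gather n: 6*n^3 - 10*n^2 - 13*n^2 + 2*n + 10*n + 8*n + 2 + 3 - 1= 6*n^3 - 23*n^2 + 20*n + 4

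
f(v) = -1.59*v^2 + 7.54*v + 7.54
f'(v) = 7.54 - 3.18*v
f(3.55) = 14.27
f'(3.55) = -3.75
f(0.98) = 13.40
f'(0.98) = 4.42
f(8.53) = -43.83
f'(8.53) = -19.59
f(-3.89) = -45.85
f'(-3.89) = 19.91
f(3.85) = 13.00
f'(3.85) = -4.70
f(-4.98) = -69.44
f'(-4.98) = 23.38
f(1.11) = 13.95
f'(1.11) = 4.01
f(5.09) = 4.72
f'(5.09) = -8.65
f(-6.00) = -94.94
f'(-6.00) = 26.62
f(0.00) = 7.54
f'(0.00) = 7.54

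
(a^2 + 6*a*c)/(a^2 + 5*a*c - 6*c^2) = a/(a - c)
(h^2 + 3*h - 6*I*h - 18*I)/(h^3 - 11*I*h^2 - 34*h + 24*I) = (h + 3)/(h^2 - 5*I*h - 4)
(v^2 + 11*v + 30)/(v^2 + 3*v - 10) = (v + 6)/(v - 2)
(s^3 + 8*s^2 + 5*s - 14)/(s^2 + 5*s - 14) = (s^2 + s - 2)/(s - 2)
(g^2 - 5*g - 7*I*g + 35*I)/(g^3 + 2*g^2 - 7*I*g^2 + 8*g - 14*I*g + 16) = (g^2 + g*(-5 - 7*I) + 35*I)/(g^3 + g^2*(2 - 7*I) + g*(8 - 14*I) + 16)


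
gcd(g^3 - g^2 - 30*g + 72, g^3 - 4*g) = 1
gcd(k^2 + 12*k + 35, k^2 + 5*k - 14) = k + 7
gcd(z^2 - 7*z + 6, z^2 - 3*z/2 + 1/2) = z - 1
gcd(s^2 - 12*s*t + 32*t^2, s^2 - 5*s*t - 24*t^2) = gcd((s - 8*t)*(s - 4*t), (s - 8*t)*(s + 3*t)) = s - 8*t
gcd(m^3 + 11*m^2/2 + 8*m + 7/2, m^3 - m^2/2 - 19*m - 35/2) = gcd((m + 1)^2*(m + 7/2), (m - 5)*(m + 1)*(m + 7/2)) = m^2 + 9*m/2 + 7/2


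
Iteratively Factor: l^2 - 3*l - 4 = (l - 4)*(l + 1)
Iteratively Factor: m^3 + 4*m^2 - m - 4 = (m + 4)*(m^2 - 1) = (m - 1)*(m + 4)*(m + 1)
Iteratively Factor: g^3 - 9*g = (g - 3)*(g^2 + 3*g) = g*(g - 3)*(g + 3)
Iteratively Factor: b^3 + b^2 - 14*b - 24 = (b + 3)*(b^2 - 2*b - 8) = (b + 2)*(b + 3)*(b - 4)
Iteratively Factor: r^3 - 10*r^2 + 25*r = (r)*(r^2 - 10*r + 25) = r*(r - 5)*(r - 5)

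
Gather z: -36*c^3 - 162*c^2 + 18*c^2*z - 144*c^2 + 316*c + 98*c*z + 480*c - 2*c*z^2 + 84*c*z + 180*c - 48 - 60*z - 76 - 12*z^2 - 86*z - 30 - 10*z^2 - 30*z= -36*c^3 - 306*c^2 + 976*c + z^2*(-2*c - 22) + z*(18*c^2 + 182*c - 176) - 154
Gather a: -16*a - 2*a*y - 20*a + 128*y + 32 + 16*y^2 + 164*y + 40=a*(-2*y - 36) + 16*y^2 + 292*y + 72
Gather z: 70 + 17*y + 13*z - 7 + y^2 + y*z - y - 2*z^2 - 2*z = y^2 + 16*y - 2*z^2 + z*(y + 11) + 63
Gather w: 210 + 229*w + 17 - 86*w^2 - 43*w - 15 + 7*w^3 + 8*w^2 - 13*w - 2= 7*w^3 - 78*w^2 + 173*w + 210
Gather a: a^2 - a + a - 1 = a^2 - 1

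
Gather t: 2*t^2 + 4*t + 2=2*t^2 + 4*t + 2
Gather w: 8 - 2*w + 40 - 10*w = 48 - 12*w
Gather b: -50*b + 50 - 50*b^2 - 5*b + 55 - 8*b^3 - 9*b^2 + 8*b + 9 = -8*b^3 - 59*b^2 - 47*b + 114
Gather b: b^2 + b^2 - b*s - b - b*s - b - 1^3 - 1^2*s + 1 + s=2*b^2 + b*(-2*s - 2)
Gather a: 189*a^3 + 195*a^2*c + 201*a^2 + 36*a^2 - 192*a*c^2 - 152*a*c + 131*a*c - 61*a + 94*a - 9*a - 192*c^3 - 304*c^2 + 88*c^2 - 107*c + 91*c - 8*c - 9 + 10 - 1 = 189*a^3 + a^2*(195*c + 237) + a*(-192*c^2 - 21*c + 24) - 192*c^3 - 216*c^2 - 24*c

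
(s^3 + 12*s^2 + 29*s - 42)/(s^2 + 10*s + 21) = (s^2 + 5*s - 6)/(s + 3)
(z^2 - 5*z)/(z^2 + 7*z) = (z - 5)/(z + 7)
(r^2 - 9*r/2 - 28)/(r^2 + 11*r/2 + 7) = (r - 8)/(r + 2)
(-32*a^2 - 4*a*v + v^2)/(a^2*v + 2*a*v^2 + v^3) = (-32*a^2 - 4*a*v + v^2)/(v*(a^2 + 2*a*v + v^2))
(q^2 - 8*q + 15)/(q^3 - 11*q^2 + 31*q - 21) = (q - 5)/(q^2 - 8*q + 7)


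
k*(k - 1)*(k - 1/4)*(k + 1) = k^4 - k^3/4 - k^2 + k/4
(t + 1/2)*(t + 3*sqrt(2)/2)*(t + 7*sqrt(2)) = t^3 + t^2/2 + 17*sqrt(2)*t^2/2 + 17*sqrt(2)*t/4 + 21*t + 21/2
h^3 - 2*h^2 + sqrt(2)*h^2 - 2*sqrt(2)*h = h*(h - 2)*(h + sqrt(2))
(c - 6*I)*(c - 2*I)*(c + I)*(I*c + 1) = I*c^4 + 8*c^3 - 11*I*c^2 + 8*c - 12*I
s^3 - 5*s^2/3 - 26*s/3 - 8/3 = (s - 4)*(s + 1/3)*(s + 2)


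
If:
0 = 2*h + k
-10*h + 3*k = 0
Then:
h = 0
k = 0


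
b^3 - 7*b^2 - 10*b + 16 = (b - 8)*(b - 1)*(b + 2)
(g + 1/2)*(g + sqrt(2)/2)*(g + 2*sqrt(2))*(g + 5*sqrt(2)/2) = g^4 + g^3/2 + 5*sqrt(2)*g^3 + 5*sqrt(2)*g^2/2 + 29*g^2/2 + 5*sqrt(2)*g + 29*g/4 + 5*sqrt(2)/2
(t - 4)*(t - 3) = t^2 - 7*t + 12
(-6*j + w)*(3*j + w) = -18*j^2 - 3*j*w + w^2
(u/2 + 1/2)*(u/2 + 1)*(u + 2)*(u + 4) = u^4/4 + 9*u^3/4 + 7*u^2 + 9*u + 4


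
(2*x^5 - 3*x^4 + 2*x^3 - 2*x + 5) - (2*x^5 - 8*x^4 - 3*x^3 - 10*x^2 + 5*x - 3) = 5*x^4 + 5*x^3 + 10*x^2 - 7*x + 8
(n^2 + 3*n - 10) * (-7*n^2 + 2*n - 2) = -7*n^4 - 19*n^3 + 74*n^2 - 26*n + 20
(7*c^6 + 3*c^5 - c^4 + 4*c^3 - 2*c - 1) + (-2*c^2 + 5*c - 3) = 7*c^6 + 3*c^5 - c^4 + 4*c^3 - 2*c^2 + 3*c - 4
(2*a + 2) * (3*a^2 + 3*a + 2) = 6*a^3 + 12*a^2 + 10*a + 4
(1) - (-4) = 5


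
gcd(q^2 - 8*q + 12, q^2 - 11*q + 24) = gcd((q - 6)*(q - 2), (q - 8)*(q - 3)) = 1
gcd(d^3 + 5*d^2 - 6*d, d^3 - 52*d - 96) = d + 6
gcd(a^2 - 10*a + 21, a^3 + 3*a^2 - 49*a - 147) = a - 7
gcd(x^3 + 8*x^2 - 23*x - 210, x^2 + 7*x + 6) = x + 6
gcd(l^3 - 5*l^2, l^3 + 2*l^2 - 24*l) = l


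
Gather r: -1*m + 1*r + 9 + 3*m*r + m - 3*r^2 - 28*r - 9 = -3*r^2 + r*(3*m - 27)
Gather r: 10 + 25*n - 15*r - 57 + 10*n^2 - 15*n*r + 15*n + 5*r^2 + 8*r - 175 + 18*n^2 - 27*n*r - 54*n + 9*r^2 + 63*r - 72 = 28*n^2 - 14*n + 14*r^2 + r*(56 - 42*n) - 294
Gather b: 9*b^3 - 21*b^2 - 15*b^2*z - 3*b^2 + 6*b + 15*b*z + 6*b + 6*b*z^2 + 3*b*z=9*b^3 + b^2*(-15*z - 24) + b*(6*z^2 + 18*z + 12)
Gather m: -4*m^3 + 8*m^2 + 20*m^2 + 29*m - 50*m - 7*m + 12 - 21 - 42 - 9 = -4*m^3 + 28*m^2 - 28*m - 60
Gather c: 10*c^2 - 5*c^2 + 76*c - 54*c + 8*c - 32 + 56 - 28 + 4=5*c^2 + 30*c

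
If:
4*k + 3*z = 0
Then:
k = -3*z/4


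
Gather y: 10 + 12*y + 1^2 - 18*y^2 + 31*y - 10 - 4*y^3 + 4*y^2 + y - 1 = -4*y^3 - 14*y^2 + 44*y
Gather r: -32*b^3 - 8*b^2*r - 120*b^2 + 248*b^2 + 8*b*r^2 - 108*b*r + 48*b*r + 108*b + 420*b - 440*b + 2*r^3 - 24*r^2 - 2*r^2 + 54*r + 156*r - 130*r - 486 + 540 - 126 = -32*b^3 + 128*b^2 + 88*b + 2*r^3 + r^2*(8*b - 26) + r*(-8*b^2 - 60*b + 80) - 72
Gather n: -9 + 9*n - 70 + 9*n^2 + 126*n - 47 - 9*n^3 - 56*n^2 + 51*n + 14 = -9*n^3 - 47*n^2 + 186*n - 112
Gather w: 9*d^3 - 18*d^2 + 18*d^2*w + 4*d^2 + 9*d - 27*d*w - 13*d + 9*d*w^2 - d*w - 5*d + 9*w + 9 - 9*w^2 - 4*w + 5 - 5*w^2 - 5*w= 9*d^3 - 14*d^2 - 9*d + w^2*(9*d - 14) + w*(18*d^2 - 28*d) + 14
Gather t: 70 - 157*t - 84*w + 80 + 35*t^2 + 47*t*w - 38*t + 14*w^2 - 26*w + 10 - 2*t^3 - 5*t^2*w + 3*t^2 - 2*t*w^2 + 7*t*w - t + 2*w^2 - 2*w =-2*t^3 + t^2*(38 - 5*w) + t*(-2*w^2 + 54*w - 196) + 16*w^2 - 112*w + 160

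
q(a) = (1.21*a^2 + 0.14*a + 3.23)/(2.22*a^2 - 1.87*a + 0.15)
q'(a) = (1.87 - 4.44*a)*(1.21*a^2 + 0.14*a + 3.23)/(2.22*a^2 - 1.87*a + 0.15)^2 + (2.42*a + 0.14)/(2.22*a^2 - 1.87*a + 0.15)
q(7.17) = 0.66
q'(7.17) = -0.02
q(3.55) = 0.88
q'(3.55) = -0.16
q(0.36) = -14.60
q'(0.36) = 12.54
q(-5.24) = 0.50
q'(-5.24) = 0.00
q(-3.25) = 0.52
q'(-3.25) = 0.03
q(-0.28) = 3.88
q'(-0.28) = 13.60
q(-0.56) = 1.86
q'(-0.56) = 3.65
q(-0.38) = 2.84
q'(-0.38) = 7.89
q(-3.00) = 0.53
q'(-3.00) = 0.04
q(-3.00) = 0.53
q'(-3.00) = 0.04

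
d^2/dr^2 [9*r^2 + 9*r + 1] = 18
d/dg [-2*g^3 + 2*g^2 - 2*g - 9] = -6*g^2 + 4*g - 2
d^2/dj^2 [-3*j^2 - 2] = -6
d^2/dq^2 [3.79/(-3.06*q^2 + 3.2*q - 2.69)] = (70.976088*q^2 - 74.22336*q - 3.79*(6.12*q - 3.2)*(12.24*q - 6.4) + 62.394012)/(3.06*q^2 - 3.2*q + 2.69)^3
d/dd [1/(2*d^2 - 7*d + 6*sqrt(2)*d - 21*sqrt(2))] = (-4*d - 6*sqrt(2) + 7)/(2*d^2 - 7*d + 6*sqrt(2)*d - 21*sqrt(2))^2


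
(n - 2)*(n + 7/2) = n^2 + 3*n/2 - 7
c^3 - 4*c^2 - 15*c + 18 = (c - 6)*(c - 1)*(c + 3)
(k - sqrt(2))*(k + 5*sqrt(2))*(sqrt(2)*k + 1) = sqrt(2)*k^3 + 9*k^2 - 6*sqrt(2)*k - 10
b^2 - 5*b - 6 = (b - 6)*(b + 1)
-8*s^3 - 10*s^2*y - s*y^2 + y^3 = (-4*s + y)*(s + y)*(2*s + y)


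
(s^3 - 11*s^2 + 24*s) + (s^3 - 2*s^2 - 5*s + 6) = 2*s^3 - 13*s^2 + 19*s + 6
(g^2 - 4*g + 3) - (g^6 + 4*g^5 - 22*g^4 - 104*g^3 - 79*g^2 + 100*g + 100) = -g^6 - 4*g^5 + 22*g^4 + 104*g^3 + 80*g^2 - 104*g - 97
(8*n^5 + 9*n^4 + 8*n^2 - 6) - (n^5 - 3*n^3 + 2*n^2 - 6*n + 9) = 7*n^5 + 9*n^4 + 3*n^3 + 6*n^2 + 6*n - 15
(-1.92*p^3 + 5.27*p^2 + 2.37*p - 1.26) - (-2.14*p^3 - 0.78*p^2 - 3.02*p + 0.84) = 0.22*p^3 + 6.05*p^2 + 5.39*p - 2.1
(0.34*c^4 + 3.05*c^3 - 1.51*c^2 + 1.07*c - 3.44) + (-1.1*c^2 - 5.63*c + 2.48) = 0.34*c^4 + 3.05*c^3 - 2.61*c^2 - 4.56*c - 0.96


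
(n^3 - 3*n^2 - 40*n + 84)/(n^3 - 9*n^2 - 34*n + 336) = (n - 2)/(n - 8)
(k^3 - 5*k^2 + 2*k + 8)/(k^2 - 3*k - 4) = k - 2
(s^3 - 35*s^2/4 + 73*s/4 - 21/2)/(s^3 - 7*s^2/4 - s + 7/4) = (s - 6)/(s + 1)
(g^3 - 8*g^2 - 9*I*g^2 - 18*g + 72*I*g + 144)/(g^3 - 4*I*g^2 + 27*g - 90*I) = (g - 8)/(g + 5*I)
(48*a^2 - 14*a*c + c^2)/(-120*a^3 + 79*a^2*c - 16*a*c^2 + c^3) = (-6*a + c)/(15*a^2 - 8*a*c + c^2)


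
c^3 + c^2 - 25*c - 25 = (c - 5)*(c + 1)*(c + 5)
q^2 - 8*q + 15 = (q - 5)*(q - 3)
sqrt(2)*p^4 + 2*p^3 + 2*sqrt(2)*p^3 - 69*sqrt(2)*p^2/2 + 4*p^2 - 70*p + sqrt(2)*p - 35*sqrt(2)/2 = (p - 5)*(p + 7)*(p + sqrt(2)/2)*(sqrt(2)*p + 1)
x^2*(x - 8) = x^3 - 8*x^2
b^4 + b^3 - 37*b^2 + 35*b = b*(b - 5)*(b - 1)*(b + 7)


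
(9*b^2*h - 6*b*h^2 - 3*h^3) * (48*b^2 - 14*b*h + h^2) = 432*b^4*h - 414*b^3*h^2 - 51*b^2*h^3 + 36*b*h^4 - 3*h^5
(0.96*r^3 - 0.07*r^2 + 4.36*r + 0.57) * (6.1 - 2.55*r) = -2.448*r^4 + 6.0345*r^3 - 11.545*r^2 + 25.1425*r + 3.477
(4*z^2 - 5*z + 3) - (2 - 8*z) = 4*z^2 + 3*z + 1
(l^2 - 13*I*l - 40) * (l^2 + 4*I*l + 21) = l^4 - 9*I*l^3 + 33*l^2 - 433*I*l - 840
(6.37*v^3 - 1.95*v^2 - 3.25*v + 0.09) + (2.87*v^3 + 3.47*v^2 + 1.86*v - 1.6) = 9.24*v^3 + 1.52*v^2 - 1.39*v - 1.51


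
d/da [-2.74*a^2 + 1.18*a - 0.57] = 1.18 - 5.48*a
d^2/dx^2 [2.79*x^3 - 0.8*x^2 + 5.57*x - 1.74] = 16.74*x - 1.6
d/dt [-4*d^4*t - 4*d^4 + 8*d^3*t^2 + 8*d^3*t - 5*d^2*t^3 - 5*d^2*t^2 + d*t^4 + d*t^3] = d*(-4*d^3 + 16*d^2*t + 8*d^2 - 15*d*t^2 - 10*d*t + 4*t^3 + 3*t^2)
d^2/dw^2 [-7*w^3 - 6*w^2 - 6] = -42*w - 12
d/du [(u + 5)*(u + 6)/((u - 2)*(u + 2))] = (-11*u^2 - 68*u - 44)/(u^4 - 8*u^2 + 16)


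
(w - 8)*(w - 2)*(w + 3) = w^3 - 7*w^2 - 14*w + 48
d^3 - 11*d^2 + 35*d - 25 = (d - 5)^2*(d - 1)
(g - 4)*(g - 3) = g^2 - 7*g + 12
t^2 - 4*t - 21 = (t - 7)*(t + 3)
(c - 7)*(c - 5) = c^2 - 12*c + 35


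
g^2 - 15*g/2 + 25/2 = (g - 5)*(g - 5/2)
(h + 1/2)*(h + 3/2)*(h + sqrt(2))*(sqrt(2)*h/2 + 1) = sqrt(2)*h^4/2 + sqrt(2)*h^3 + 2*h^3 + 11*sqrt(2)*h^2/8 + 4*h^2 + 3*h/2 + 2*sqrt(2)*h + 3*sqrt(2)/4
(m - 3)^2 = m^2 - 6*m + 9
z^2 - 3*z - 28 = (z - 7)*(z + 4)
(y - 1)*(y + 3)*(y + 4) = y^3 + 6*y^2 + 5*y - 12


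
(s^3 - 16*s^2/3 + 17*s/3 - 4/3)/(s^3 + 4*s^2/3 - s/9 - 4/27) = 9*(s^2 - 5*s + 4)/(9*s^2 + 15*s + 4)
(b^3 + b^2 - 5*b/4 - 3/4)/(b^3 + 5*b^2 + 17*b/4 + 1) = (2*b^2 + b - 3)/(2*b^2 + 9*b + 4)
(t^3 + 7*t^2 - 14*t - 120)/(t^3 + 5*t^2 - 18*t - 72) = (t + 5)/(t + 3)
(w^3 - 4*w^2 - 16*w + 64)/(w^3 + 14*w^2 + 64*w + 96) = (w^2 - 8*w + 16)/(w^2 + 10*w + 24)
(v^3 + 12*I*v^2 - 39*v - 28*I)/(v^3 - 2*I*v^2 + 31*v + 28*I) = (v + 7*I)/(v - 7*I)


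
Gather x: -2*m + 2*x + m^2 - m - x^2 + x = m^2 - 3*m - x^2 + 3*x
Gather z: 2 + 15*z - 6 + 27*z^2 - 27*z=27*z^2 - 12*z - 4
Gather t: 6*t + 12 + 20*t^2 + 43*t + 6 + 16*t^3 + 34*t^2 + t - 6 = 16*t^3 + 54*t^2 + 50*t + 12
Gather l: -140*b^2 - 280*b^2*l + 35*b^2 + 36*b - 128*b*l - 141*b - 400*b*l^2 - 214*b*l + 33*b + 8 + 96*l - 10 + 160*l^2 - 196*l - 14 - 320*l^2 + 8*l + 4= -105*b^2 - 72*b + l^2*(-400*b - 160) + l*(-280*b^2 - 342*b - 92) - 12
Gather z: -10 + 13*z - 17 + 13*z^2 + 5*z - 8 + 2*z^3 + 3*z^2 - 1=2*z^3 + 16*z^2 + 18*z - 36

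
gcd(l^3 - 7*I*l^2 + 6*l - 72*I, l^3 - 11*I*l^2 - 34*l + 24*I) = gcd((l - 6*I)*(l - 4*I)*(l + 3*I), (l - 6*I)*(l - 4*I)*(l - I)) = l^2 - 10*I*l - 24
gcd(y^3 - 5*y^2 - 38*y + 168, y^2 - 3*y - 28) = y - 7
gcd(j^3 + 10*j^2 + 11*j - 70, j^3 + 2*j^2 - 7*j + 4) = 1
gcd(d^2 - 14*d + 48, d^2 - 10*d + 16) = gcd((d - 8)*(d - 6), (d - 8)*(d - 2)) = d - 8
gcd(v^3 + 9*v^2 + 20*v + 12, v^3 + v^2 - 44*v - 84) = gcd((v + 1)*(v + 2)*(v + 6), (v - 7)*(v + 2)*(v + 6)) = v^2 + 8*v + 12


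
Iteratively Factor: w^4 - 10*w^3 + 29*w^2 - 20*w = (w - 5)*(w^3 - 5*w^2 + 4*w) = w*(w - 5)*(w^2 - 5*w + 4) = w*(w - 5)*(w - 1)*(w - 4)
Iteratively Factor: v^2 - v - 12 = (v - 4)*(v + 3)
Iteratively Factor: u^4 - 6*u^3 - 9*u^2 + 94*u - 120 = (u - 5)*(u^3 - u^2 - 14*u + 24) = (u - 5)*(u + 4)*(u^2 - 5*u + 6) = (u - 5)*(u - 2)*(u + 4)*(u - 3)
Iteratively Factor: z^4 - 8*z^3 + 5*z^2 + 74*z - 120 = (z - 4)*(z^3 - 4*z^2 - 11*z + 30) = (z - 4)*(z + 3)*(z^2 - 7*z + 10) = (z - 4)*(z - 2)*(z + 3)*(z - 5)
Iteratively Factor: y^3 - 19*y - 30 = (y + 3)*(y^2 - 3*y - 10) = (y - 5)*(y + 3)*(y + 2)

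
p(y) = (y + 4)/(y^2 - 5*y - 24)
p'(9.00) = -1.09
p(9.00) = 1.08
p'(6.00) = -0.27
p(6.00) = -0.56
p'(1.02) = -0.02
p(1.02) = -0.18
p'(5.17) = -0.13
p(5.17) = -0.40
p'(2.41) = -0.03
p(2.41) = -0.21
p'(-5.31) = 0.01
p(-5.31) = -0.04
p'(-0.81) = 0.00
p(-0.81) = -0.17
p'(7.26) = -1.99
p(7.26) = -1.48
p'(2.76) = -0.04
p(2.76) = -0.22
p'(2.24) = -0.03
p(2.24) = -0.21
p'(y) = (5 - 2*y)*(y + 4)/(y^2 - 5*y - 24)^2 + 1/(y^2 - 5*y - 24)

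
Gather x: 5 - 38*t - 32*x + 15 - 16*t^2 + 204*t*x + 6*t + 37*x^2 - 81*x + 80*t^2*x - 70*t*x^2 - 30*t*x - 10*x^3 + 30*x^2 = -16*t^2 - 32*t - 10*x^3 + x^2*(67 - 70*t) + x*(80*t^2 + 174*t - 113) + 20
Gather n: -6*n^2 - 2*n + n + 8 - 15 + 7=-6*n^2 - n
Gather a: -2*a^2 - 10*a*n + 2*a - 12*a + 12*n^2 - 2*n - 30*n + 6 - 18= -2*a^2 + a*(-10*n - 10) + 12*n^2 - 32*n - 12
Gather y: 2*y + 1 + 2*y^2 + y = 2*y^2 + 3*y + 1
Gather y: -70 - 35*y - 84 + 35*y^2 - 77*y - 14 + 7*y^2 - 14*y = 42*y^2 - 126*y - 168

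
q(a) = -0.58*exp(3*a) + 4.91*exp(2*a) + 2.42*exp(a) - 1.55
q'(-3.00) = 0.14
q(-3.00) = -1.42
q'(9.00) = -925119138140.74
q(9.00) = -308265569492.67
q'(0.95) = 41.83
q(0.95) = 27.51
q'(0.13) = 12.92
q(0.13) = 6.72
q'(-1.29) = 1.37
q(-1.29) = -0.52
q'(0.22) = 14.90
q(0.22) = 7.97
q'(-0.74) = 3.20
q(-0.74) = 0.66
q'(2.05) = -204.23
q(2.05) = 41.66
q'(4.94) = -4558913.29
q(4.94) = -1487440.35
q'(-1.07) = 1.92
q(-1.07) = -0.17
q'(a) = -1.74*exp(3*a) + 9.82*exp(2*a) + 2.42*exp(a)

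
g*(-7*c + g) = -7*c*g + g^2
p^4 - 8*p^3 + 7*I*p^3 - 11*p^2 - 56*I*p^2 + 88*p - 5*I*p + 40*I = (p - 8)*(p + I)^2*(p + 5*I)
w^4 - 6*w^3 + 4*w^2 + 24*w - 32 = (w - 4)*(w - 2)^2*(w + 2)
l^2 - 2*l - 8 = (l - 4)*(l + 2)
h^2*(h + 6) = h^3 + 6*h^2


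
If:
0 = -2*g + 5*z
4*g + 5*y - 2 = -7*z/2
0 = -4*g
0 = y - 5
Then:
No Solution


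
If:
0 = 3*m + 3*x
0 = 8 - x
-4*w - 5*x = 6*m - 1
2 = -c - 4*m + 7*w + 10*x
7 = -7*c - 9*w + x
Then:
No Solution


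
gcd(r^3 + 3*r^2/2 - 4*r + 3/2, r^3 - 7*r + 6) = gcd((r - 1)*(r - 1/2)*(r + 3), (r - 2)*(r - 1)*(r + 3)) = r^2 + 2*r - 3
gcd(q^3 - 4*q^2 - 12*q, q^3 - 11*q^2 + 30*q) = q^2 - 6*q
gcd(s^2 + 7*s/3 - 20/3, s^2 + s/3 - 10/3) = s - 5/3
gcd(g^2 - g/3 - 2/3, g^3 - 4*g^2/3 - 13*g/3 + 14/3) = g - 1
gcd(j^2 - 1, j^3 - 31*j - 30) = j + 1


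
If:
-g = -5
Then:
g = 5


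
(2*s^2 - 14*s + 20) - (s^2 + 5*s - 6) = s^2 - 19*s + 26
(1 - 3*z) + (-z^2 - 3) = -z^2 - 3*z - 2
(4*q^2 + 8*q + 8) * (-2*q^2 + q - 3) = -8*q^4 - 12*q^3 - 20*q^2 - 16*q - 24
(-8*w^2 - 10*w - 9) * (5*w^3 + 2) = -40*w^5 - 50*w^4 - 45*w^3 - 16*w^2 - 20*w - 18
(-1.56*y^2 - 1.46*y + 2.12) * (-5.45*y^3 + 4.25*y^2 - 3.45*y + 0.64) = 8.502*y^5 + 1.327*y^4 - 12.377*y^3 + 13.0486*y^2 - 8.2484*y + 1.3568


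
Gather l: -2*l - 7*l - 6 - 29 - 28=-9*l - 63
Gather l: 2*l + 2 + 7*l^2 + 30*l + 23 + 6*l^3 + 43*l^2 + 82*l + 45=6*l^3 + 50*l^2 + 114*l + 70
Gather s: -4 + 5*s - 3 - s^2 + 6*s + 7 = -s^2 + 11*s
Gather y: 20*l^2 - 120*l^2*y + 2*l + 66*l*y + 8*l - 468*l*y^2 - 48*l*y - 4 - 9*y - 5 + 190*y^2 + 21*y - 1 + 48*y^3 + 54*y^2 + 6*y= 20*l^2 + 10*l + 48*y^3 + y^2*(244 - 468*l) + y*(-120*l^2 + 18*l + 18) - 10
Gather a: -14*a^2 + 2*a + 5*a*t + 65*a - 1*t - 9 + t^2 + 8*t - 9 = -14*a^2 + a*(5*t + 67) + t^2 + 7*t - 18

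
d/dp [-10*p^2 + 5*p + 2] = 5 - 20*p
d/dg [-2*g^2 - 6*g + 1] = -4*g - 6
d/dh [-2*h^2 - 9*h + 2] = -4*h - 9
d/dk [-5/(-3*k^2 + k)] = 5*(1 - 6*k)/(k^2*(3*k - 1)^2)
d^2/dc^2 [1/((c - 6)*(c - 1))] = 2*((c - 6)^2 + (c - 6)*(c - 1) + (c - 1)^2)/((c - 6)^3*(c - 1)^3)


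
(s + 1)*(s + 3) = s^2 + 4*s + 3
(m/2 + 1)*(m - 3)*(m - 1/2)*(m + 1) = m^4/2 - m^3/4 - 7*m^2/2 - 5*m/4 + 3/2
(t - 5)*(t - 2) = t^2 - 7*t + 10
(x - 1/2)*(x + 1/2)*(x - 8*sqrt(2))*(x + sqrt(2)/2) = x^4 - 15*sqrt(2)*x^3/2 - 33*x^2/4 + 15*sqrt(2)*x/8 + 2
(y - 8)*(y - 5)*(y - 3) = y^3 - 16*y^2 + 79*y - 120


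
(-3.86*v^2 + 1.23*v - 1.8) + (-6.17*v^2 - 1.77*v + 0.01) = -10.03*v^2 - 0.54*v - 1.79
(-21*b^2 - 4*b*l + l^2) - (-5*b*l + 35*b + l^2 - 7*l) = -21*b^2 + b*l - 35*b + 7*l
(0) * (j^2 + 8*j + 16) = 0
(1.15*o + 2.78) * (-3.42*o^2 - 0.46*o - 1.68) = -3.933*o^3 - 10.0366*o^2 - 3.2108*o - 4.6704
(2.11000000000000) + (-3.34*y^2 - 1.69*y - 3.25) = -3.34*y^2 - 1.69*y - 1.14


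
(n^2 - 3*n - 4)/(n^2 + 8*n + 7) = (n - 4)/(n + 7)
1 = 1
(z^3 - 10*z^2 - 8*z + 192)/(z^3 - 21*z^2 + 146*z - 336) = (z + 4)/(z - 7)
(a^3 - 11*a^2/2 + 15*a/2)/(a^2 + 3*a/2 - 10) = a*(a - 3)/(a + 4)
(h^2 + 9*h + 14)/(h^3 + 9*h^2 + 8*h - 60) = (h^2 + 9*h + 14)/(h^3 + 9*h^2 + 8*h - 60)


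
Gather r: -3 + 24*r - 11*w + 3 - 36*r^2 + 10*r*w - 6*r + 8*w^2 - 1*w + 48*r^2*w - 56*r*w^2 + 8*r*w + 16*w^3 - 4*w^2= r^2*(48*w - 36) + r*(-56*w^2 + 18*w + 18) + 16*w^3 + 4*w^2 - 12*w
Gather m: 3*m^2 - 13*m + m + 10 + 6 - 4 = 3*m^2 - 12*m + 12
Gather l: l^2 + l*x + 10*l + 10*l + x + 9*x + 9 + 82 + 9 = l^2 + l*(x + 20) + 10*x + 100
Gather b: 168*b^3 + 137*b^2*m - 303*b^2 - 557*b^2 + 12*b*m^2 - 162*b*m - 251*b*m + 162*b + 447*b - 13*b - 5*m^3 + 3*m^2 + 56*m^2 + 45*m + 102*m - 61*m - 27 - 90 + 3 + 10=168*b^3 + b^2*(137*m - 860) + b*(12*m^2 - 413*m + 596) - 5*m^3 + 59*m^2 + 86*m - 104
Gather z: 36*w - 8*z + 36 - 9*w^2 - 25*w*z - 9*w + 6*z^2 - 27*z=-9*w^2 + 27*w + 6*z^2 + z*(-25*w - 35) + 36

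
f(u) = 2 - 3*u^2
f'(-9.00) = 54.00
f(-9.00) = -241.00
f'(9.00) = -54.00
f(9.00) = -241.00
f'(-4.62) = 27.72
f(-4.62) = -62.03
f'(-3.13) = 18.78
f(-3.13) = -27.39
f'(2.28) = -13.68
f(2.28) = -13.60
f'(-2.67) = 16.02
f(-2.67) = -19.39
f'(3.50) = -21.00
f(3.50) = -34.75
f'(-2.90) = 17.40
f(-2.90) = -23.23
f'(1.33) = -7.98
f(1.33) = -3.31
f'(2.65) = -15.90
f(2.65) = -19.07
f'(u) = -6*u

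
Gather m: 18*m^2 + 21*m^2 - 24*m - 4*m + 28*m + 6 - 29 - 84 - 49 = 39*m^2 - 156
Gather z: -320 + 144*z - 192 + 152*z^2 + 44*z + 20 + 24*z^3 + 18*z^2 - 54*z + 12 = 24*z^3 + 170*z^2 + 134*z - 480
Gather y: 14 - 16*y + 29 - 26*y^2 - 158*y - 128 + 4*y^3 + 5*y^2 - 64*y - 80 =4*y^3 - 21*y^2 - 238*y - 165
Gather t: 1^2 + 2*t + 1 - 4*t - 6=-2*t - 4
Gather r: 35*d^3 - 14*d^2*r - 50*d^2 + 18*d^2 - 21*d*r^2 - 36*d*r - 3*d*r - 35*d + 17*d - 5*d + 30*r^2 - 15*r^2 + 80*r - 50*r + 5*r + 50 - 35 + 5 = 35*d^3 - 32*d^2 - 23*d + r^2*(15 - 21*d) + r*(-14*d^2 - 39*d + 35) + 20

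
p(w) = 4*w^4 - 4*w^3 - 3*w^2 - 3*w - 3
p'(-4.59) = -1775.52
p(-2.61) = 241.13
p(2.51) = 66.08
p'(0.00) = -3.00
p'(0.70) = -7.59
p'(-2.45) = -295.63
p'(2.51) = 159.35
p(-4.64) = 2200.02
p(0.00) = -3.00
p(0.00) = -3.00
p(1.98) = 9.73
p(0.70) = -6.98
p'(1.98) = 62.27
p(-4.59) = 2109.84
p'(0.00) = -3.00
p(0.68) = -6.83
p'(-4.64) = -1831.87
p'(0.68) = -7.60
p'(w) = 16*w^3 - 12*w^2 - 6*w - 3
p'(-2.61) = -353.56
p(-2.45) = 189.29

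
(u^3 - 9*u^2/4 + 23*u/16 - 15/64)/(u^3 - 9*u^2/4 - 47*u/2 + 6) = (u^2 - 2*u + 15/16)/(u^2 - 2*u - 24)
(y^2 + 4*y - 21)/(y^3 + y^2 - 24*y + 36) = (y + 7)/(y^2 + 4*y - 12)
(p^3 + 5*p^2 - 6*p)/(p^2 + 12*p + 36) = p*(p - 1)/(p + 6)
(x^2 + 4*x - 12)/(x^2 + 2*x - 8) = (x + 6)/(x + 4)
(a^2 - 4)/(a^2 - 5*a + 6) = (a + 2)/(a - 3)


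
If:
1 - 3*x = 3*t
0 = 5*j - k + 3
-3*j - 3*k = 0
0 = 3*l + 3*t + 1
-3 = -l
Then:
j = -1/2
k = 1/2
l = 3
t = -10/3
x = 11/3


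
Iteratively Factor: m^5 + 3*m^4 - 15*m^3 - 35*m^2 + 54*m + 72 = (m - 2)*(m^4 + 5*m^3 - 5*m^2 - 45*m - 36) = (m - 2)*(m + 1)*(m^3 + 4*m^2 - 9*m - 36) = (m - 3)*(m - 2)*(m + 1)*(m^2 + 7*m + 12) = (m - 3)*(m - 2)*(m + 1)*(m + 3)*(m + 4)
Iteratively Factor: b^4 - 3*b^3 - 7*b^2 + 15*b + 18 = (b - 3)*(b^3 - 7*b - 6) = (b - 3)*(b + 2)*(b^2 - 2*b - 3) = (b - 3)^2*(b + 2)*(b + 1)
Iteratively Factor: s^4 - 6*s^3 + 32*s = (s + 2)*(s^3 - 8*s^2 + 16*s) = (s - 4)*(s + 2)*(s^2 - 4*s) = s*(s - 4)*(s + 2)*(s - 4)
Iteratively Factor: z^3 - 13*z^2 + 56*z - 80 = (z - 4)*(z^2 - 9*z + 20) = (z - 4)^2*(z - 5)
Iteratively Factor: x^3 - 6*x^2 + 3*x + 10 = (x - 2)*(x^2 - 4*x - 5) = (x - 5)*(x - 2)*(x + 1)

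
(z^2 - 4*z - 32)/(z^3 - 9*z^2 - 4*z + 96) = (z + 4)/(z^2 - z - 12)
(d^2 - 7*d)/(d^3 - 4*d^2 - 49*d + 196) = d/(d^2 + 3*d - 28)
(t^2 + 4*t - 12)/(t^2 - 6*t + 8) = (t + 6)/(t - 4)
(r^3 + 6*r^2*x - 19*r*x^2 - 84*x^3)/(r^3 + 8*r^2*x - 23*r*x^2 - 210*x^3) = (-r^2 + r*x + 12*x^2)/(-r^2 - r*x + 30*x^2)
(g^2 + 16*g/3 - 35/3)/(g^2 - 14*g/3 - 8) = (-3*g^2 - 16*g + 35)/(-3*g^2 + 14*g + 24)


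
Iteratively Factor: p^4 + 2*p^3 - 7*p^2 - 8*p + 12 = (p + 3)*(p^3 - p^2 - 4*p + 4) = (p - 2)*(p + 3)*(p^2 + p - 2) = (p - 2)*(p + 2)*(p + 3)*(p - 1)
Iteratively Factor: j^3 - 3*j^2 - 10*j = (j + 2)*(j^2 - 5*j) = (j - 5)*(j + 2)*(j)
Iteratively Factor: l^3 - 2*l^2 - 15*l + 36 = (l - 3)*(l^2 + l - 12) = (l - 3)*(l + 4)*(l - 3)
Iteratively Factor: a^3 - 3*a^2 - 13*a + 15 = (a - 1)*(a^2 - 2*a - 15) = (a - 1)*(a + 3)*(a - 5)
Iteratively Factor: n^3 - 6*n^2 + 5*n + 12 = (n - 3)*(n^2 - 3*n - 4) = (n - 3)*(n + 1)*(n - 4)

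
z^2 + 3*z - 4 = (z - 1)*(z + 4)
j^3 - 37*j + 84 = (j - 4)*(j - 3)*(j + 7)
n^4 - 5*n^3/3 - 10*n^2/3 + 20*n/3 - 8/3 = (n - 2)*(n - 1)*(n - 2/3)*(n + 2)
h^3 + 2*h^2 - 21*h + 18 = (h - 3)*(h - 1)*(h + 6)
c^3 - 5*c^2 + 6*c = c*(c - 3)*(c - 2)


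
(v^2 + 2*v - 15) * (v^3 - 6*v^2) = v^5 - 4*v^4 - 27*v^3 + 90*v^2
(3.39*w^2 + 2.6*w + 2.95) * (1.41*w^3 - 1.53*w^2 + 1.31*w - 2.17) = 4.7799*w^5 - 1.5207*w^4 + 4.6224*w^3 - 8.4638*w^2 - 1.7775*w - 6.4015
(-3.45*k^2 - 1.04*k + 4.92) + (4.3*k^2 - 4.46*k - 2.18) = 0.85*k^2 - 5.5*k + 2.74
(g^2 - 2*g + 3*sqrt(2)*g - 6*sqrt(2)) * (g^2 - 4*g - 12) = g^4 - 6*g^3 + 3*sqrt(2)*g^3 - 18*sqrt(2)*g^2 - 4*g^2 - 12*sqrt(2)*g + 24*g + 72*sqrt(2)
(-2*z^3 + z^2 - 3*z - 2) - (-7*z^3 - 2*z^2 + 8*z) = 5*z^3 + 3*z^2 - 11*z - 2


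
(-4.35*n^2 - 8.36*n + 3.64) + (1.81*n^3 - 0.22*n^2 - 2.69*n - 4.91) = 1.81*n^3 - 4.57*n^2 - 11.05*n - 1.27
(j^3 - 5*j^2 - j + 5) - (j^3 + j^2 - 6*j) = -6*j^2 + 5*j + 5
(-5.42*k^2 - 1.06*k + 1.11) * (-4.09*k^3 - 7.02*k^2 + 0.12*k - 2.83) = 22.1678*k^5 + 42.3838*k^4 + 2.2509*k^3 + 7.4192*k^2 + 3.133*k - 3.1413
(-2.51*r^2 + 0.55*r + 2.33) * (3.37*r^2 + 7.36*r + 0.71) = -8.4587*r^4 - 16.6201*r^3 + 10.118*r^2 + 17.5393*r + 1.6543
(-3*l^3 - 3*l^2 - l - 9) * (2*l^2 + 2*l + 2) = -6*l^5 - 12*l^4 - 14*l^3 - 26*l^2 - 20*l - 18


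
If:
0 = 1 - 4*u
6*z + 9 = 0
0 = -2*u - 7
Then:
No Solution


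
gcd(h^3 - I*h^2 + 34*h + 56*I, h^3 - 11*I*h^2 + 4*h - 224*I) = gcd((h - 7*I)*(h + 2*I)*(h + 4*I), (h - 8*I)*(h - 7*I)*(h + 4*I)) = h^2 - 3*I*h + 28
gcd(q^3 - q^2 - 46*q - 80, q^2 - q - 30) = q + 5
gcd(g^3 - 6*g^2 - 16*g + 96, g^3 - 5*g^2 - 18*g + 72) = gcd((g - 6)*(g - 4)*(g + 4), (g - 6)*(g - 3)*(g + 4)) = g^2 - 2*g - 24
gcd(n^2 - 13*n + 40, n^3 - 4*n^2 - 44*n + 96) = n - 8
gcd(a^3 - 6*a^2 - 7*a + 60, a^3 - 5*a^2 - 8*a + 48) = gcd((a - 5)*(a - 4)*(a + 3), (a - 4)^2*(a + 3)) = a^2 - a - 12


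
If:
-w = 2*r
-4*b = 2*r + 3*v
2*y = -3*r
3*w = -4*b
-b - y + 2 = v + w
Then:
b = -9/14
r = -3/7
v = 8/7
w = 6/7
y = 9/14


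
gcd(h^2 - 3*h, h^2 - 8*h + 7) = 1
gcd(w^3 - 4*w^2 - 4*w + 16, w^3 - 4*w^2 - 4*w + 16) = w^3 - 4*w^2 - 4*w + 16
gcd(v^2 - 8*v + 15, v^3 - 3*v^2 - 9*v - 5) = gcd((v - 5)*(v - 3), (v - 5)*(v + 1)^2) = v - 5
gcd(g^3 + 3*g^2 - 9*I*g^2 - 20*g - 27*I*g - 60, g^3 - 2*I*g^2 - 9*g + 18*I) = g + 3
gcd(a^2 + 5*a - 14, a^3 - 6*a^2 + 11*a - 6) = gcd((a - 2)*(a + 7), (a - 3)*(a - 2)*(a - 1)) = a - 2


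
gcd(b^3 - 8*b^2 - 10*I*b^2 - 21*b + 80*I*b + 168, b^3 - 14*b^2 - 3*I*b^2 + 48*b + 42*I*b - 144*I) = b^2 + b*(-8 - 3*I) + 24*I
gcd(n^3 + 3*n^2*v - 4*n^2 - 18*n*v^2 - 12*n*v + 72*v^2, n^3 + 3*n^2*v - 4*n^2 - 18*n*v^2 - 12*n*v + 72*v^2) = -n^3 - 3*n^2*v + 4*n^2 + 18*n*v^2 + 12*n*v - 72*v^2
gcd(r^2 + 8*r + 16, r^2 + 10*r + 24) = r + 4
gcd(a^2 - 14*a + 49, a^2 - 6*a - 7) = a - 7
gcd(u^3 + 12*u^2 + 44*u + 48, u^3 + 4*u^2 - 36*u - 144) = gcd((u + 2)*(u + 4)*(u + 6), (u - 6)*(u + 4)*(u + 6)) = u^2 + 10*u + 24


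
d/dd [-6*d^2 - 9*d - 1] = -12*d - 9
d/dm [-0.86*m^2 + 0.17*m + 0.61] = 0.17 - 1.72*m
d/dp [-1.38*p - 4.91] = -1.38000000000000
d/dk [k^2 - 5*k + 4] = 2*k - 5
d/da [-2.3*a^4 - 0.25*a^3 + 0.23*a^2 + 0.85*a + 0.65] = -9.2*a^3 - 0.75*a^2 + 0.46*a + 0.85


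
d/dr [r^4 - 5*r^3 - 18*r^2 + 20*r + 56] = 4*r^3 - 15*r^2 - 36*r + 20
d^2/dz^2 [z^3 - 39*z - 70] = 6*z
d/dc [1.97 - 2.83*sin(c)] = -2.83*cos(c)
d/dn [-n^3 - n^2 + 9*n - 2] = -3*n^2 - 2*n + 9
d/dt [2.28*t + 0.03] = 2.28000000000000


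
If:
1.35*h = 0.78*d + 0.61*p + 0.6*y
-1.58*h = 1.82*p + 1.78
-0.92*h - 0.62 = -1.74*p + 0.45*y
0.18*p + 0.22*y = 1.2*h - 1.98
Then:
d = 6.46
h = 0.26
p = -1.21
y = -6.58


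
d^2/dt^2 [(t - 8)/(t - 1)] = -14/(t - 1)^3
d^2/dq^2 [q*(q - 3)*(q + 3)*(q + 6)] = 12*q^2 + 36*q - 18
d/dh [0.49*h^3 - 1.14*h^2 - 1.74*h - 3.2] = 1.47*h^2 - 2.28*h - 1.74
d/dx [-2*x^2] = -4*x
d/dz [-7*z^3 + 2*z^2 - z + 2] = -21*z^2 + 4*z - 1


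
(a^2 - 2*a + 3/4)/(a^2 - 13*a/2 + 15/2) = (a - 1/2)/(a - 5)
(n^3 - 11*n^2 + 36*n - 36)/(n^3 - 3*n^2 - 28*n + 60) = (n - 3)/(n + 5)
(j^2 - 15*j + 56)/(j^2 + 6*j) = (j^2 - 15*j + 56)/(j*(j + 6))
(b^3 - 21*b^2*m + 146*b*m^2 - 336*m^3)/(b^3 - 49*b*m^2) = (b^2 - 14*b*m + 48*m^2)/(b*(b + 7*m))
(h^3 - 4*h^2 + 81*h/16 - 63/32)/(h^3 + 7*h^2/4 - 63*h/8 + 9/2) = (h - 7/4)/(h + 4)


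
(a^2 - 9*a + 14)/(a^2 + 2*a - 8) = (a - 7)/(a + 4)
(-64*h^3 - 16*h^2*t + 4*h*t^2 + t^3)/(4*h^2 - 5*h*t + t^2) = (16*h^2 + 8*h*t + t^2)/(-h + t)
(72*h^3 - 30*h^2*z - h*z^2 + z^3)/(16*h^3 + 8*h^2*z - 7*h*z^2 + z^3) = (-18*h^2 + 3*h*z + z^2)/(-4*h^2 - 3*h*z + z^2)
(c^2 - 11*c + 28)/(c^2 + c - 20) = (c - 7)/(c + 5)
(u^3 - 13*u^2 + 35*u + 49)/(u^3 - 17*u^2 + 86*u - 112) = (u^2 - 6*u - 7)/(u^2 - 10*u + 16)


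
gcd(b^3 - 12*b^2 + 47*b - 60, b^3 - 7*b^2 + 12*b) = b^2 - 7*b + 12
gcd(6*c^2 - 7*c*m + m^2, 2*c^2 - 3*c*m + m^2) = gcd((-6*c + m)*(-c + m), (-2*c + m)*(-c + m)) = c - m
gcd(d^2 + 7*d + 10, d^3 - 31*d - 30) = d + 5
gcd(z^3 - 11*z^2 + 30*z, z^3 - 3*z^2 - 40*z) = z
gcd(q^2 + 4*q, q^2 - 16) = q + 4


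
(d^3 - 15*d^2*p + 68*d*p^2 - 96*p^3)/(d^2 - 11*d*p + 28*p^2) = (-d^2 + 11*d*p - 24*p^2)/(-d + 7*p)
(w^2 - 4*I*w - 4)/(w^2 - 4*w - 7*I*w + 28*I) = (w^2 - 4*I*w - 4)/(w^2 - 4*w - 7*I*w + 28*I)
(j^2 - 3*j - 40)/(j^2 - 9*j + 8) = (j + 5)/(j - 1)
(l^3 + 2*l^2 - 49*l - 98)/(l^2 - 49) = l + 2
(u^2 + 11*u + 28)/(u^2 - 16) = (u + 7)/(u - 4)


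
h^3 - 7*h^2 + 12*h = h*(h - 4)*(h - 3)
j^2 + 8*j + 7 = (j + 1)*(j + 7)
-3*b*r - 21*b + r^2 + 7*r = (-3*b + r)*(r + 7)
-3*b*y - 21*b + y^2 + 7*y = (-3*b + y)*(y + 7)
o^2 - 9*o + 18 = (o - 6)*(o - 3)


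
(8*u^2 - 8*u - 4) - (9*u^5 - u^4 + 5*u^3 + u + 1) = -9*u^5 + u^4 - 5*u^3 + 8*u^2 - 9*u - 5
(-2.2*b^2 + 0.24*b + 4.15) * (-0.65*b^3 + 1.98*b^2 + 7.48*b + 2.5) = 1.43*b^5 - 4.512*b^4 - 18.6783*b^3 + 4.5122*b^2 + 31.642*b + 10.375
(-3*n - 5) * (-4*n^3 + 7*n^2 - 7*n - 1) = 12*n^4 - n^3 - 14*n^2 + 38*n + 5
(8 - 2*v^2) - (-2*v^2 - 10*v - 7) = 10*v + 15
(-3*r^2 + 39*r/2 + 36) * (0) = 0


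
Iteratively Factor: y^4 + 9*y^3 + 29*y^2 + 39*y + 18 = (y + 3)*(y^3 + 6*y^2 + 11*y + 6) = (y + 2)*(y + 3)*(y^2 + 4*y + 3) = (y + 1)*(y + 2)*(y + 3)*(y + 3)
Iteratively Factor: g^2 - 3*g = (g)*(g - 3)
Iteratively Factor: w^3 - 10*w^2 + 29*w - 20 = (w - 5)*(w^2 - 5*w + 4) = (w - 5)*(w - 4)*(w - 1)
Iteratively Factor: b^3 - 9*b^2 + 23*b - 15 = (b - 1)*(b^2 - 8*b + 15) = (b - 5)*(b - 1)*(b - 3)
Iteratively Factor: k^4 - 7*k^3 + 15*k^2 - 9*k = (k)*(k^3 - 7*k^2 + 15*k - 9) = k*(k - 3)*(k^2 - 4*k + 3) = k*(k - 3)*(k - 1)*(k - 3)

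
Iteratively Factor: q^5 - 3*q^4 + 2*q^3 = (q)*(q^4 - 3*q^3 + 2*q^2) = q^2*(q^3 - 3*q^2 + 2*q) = q^2*(q - 1)*(q^2 - 2*q) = q^2*(q - 2)*(q - 1)*(q)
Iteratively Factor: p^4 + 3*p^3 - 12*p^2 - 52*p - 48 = (p + 3)*(p^3 - 12*p - 16) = (p + 2)*(p + 3)*(p^2 - 2*p - 8) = (p + 2)^2*(p + 3)*(p - 4)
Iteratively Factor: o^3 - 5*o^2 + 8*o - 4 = (o - 2)*(o^2 - 3*o + 2) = (o - 2)^2*(o - 1)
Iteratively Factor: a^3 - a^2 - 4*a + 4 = (a - 2)*(a^2 + a - 2) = (a - 2)*(a + 2)*(a - 1)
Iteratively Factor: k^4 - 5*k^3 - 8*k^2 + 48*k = (k)*(k^3 - 5*k^2 - 8*k + 48) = k*(k - 4)*(k^2 - k - 12) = k*(k - 4)*(k + 3)*(k - 4)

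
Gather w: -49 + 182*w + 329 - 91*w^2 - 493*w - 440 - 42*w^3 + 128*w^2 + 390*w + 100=-42*w^3 + 37*w^2 + 79*w - 60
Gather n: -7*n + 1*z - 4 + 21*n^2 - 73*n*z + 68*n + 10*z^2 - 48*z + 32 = 21*n^2 + n*(61 - 73*z) + 10*z^2 - 47*z + 28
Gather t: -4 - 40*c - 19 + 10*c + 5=-30*c - 18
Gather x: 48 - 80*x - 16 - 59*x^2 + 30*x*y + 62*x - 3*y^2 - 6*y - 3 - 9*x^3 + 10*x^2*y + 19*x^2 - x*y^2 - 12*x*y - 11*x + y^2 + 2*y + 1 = -9*x^3 + x^2*(10*y - 40) + x*(-y^2 + 18*y - 29) - 2*y^2 - 4*y + 30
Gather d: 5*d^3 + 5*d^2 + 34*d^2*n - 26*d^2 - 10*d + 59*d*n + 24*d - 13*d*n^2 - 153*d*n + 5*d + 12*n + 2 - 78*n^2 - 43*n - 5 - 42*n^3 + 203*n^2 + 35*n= 5*d^3 + d^2*(34*n - 21) + d*(-13*n^2 - 94*n + 19) - 42*n^3 + 125*n^2 + 4*n - 3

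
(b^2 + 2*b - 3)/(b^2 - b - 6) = (-b^2 - 2*b + 3)/(-b^2 + b + 6)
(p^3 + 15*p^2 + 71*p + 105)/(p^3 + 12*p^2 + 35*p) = (p + 3)/p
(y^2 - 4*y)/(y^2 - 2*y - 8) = y/(y + 2)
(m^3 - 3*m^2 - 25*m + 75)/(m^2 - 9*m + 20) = (m^2 + 2*m - 15)/(m - 4)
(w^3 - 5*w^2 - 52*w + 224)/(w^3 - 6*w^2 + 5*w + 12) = (w^2 - w - 56)/(w^2 - 2*w - 3)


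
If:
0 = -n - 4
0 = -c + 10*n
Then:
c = -40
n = -4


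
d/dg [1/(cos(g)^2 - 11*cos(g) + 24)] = (2*cos(g) - 11)*sin(g)/(cos(g)^2 - 11*cos(g) + 24)^2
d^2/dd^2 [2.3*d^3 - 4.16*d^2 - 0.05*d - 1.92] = 13.8*d - 8.32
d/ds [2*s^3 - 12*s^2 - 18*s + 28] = 6*s^2 - 24*s - 18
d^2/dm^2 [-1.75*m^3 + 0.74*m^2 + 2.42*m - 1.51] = 1.48 - 10.5*m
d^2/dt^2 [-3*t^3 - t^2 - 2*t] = -18*t - 2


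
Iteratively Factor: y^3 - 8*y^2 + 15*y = (y)*(y^2 - 8*y + 15) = y*(y - 5)*(y - 3)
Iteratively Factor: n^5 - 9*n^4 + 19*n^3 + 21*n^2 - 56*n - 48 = (n - 4)*(n^4 - 5*n^3 - n^2 + 17*n + 12) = (n - 4)^2*(n^3 - n^2 - 5*n - 3) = (n - 4)^2*(n + 1)*(n^2 - 2*n - 3) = (n - 4)^2*(n - 3)*(n + 1)*(n + 1)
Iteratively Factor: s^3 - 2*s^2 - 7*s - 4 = (s + 1)*(s^2 - 3*s - 4) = (s + 1)^2*(s - 4)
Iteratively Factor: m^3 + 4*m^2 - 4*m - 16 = (m + 2)*(m^2 + 2*m - 8) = (m + 2)*(m + 4)*(m - 2)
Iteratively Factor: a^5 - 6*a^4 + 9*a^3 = (a - 3)*(a^4 - 3*a^3) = a*(a - 3)*(a^3 - 3*a^2) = a^2*(a - 3)*(a^2 - 3*a) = a^2*(a - 3)^2*(a)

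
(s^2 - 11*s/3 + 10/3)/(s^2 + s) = (3*s^2 - 11*s + 10)/(3*s*(s + 1))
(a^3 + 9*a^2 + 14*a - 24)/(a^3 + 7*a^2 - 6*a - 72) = (a - 1)/(a - 3)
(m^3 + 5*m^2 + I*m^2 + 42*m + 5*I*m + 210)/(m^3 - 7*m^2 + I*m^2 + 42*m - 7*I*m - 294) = (m + 5)/(m - 7)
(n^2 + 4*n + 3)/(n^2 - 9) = (n + 1)/(n - 3)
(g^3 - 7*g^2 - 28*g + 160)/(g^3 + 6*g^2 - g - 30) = (g^2 - 12*g + 32)/(g^2 + g - 6)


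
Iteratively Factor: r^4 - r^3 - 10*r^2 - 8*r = (r + 1)*(r^3 - 2*r^2 - 8*r) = r*(r + 1)*(r^2 - 2*r - 8) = r*(r - 4)*(r + 1)*(r + 2)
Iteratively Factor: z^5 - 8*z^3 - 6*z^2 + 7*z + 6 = (z - 1)*(z^4 + z^3 - 7*z^2 - 13*z - 6) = (z - 1)*(z + 1)*(z^3 - 7*z - 6) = (z - 3)*(z - 1)*(z + 1)*(z^2 + 3*z + 2) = (z - 3)*(z - 1)*(z + 1)*(z + 2)*(z + 1)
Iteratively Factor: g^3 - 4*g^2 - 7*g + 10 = (g - 1)*(g^2 - 3*g - 10) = (g - 1)*(g + 2)*(g - 5)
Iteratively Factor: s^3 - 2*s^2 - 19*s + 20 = (s - 5)*(s^2 + 3*s - 4) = (s - 5)*(s - 1)*(s + 4)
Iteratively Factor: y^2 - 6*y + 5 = (y - 1)*(y - 5)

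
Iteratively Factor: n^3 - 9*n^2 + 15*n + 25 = (n - 5)*(n^2 - 4*n - 5) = (n - 5)*(n + 1)*(n - 5)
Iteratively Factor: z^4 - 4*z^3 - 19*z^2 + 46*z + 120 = (z + 2)*(z^3 - 6*z^2 - 7*z + 60) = (z - 5)*(z + 2)*(z^2 - z - 12) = (z - 5)*(z + 2)*(z + 3)*(z - 4)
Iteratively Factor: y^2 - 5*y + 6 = (y - 2)*(y - 3)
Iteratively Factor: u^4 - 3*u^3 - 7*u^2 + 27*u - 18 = (u - 2)*(u^3 - u^2 - 9*u + 9) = (u - 2)*(u + 3)*(u^2 - 4*u + 3) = (u - 3)*(u - 2)*(u + 3)*(u - 1)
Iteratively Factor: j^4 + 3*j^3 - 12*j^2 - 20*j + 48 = (j - 2)*(j^3 + 5*j^2 - 2*j - 24) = (j - 2)^2*(j^2 + 7*j + 12) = (j - 2)^2*(j + 3)*(j + 4)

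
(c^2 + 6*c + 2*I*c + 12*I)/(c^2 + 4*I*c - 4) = (c + 6)/(c + 2*I)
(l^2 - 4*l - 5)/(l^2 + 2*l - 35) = (l + 1)/(l + 7)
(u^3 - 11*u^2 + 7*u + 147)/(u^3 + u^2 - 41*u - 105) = (u - 7)/(u + 5)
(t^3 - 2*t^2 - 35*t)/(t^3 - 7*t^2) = (t + 5)/t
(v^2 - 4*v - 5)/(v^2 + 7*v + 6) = (v - 5)/(v + 6)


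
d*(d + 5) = d^2 + 5*d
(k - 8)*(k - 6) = k^2 - 14*k + 48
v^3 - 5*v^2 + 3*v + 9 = (v - 3)^2*(v + 1)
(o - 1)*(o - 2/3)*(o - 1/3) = o^3 - 2*o^2 + 11*o/9 - 2/9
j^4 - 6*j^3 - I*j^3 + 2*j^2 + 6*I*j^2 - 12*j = j*(j - 6)*(j - 2*I)*(j + I)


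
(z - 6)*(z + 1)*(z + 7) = z^3 + 2*z^2 - 41*z - 42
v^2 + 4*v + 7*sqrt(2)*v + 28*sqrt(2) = (v + 4)*(v + 7*sqrt(2))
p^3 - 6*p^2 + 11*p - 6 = (p - 3)*(p - 2)*(p - 1)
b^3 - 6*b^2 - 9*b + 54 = (b - 6)*(b - 3)*(b + 3)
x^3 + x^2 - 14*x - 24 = (x - 4)*(x + 2)*(x + 3)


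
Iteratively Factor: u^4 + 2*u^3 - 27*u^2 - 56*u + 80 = (u + 4)*(u^3 - 2*u^2 - 19*u + 20) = (u - 1)*(u + 4)*(u^2 - u - 20) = (u - 1)*(u + 4)^2*(u - 5)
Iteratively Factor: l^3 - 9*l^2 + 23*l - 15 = (l - 3)*(l^2 - 6*l + 5) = (l - 5)*(l - 3)*(l - 1)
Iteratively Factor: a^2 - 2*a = (a)*(a - 2)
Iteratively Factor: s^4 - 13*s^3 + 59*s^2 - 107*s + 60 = (s - 4)*(s^3 - 9*s^2 + 23*s - 15) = (s - 4)*(s - 1)*(s^2 - 8*s + 15) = (s - 5)*(s - 4)*(s - 1)*(s - 3)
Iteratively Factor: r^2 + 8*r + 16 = (r + 4)*(r + 4)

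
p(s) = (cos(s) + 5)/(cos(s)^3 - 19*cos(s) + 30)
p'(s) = (3*sin(s)*cos(s)^2 - 19*sin(s))*(cos(s) + 5)/(cos(s)^3 - 19*cos(s) + 30)^2 - sin(s)/(cos(s)^3 - 19*cos(s) + 30) = (2*cos(s) - 5)*sin(s)/((cos(s) - 3)^2*(cos(s) - 2)^2)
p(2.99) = 0.08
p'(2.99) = -0.01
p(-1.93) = 0.13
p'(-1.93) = 0.09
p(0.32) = 0.46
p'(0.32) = -0.21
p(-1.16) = 0.24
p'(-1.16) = 0.22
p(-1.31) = 0.21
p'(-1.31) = 0.19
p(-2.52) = 0.09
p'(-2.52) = 0.03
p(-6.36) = 0.50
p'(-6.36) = 0.06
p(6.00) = 0.47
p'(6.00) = 0.19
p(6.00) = 0.47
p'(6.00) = 0.19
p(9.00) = 0.09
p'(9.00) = -0.02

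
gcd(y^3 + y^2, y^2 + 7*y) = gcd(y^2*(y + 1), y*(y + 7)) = y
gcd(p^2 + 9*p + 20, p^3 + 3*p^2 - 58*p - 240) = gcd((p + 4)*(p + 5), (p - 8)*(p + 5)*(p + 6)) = p + 5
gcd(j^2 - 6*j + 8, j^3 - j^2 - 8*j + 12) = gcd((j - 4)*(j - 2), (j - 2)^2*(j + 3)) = j - 2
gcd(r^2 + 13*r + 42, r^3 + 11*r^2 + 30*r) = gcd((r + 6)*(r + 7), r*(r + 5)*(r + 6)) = r + 6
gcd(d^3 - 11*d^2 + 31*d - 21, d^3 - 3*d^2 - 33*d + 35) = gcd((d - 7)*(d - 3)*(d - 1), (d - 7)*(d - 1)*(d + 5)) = d^2 - 8*d + 7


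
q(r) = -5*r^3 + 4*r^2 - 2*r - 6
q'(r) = -15*r^2 + 8*r - 2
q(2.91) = -101.16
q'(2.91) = -105.74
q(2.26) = -47.81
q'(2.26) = -60.53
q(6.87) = -1452.17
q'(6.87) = -654.99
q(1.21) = -11.42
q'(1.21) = -14.28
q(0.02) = -6.04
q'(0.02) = -1.85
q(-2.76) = 135.11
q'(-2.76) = -138.34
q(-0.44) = -3.92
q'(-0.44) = -8.42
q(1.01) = -9.09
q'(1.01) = -9.22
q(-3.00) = 171.00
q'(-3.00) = -161.00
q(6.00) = -954.00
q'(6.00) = -494.00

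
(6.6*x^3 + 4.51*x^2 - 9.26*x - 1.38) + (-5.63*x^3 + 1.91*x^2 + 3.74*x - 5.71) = 0.97*x^3 + 6.42*x^2 - 5.52*x - 7.09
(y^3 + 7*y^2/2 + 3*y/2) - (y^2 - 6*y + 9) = y^3 + 5*y^2/2 + 15*y/2 - 9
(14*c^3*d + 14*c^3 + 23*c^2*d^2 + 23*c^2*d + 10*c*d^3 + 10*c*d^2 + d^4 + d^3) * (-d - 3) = -14*c^3*d^2 - 56*c^3*d - 42*c^3 - 23*c^2*d^3 - 92*c^2*d^2 - 69*c^2*d - 10*c*d^4 - 40*c*d^3 - 30*c*d^2 - d^5 - 4*d^4 - 3*d^3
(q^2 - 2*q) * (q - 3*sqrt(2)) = q^3 - 3*sqrt(2)*q^2 - 2*q^2 + 6*sqrt(2)*q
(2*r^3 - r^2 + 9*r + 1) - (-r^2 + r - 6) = 2*r^3 + 8*r + 7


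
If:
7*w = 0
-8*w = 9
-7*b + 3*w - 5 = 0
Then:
No Solution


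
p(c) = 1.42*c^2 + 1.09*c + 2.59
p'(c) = 2.84*c + 1.09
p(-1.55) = 4.31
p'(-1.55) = -3.31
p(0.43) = 3.32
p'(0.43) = 2.31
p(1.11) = 5.55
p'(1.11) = 4.24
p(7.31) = 86.44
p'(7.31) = 21.85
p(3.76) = 26.76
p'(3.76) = 11.77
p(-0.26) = 2.40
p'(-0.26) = 0.35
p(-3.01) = 12.17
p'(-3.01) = -7.46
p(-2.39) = 8.10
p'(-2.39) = -5.70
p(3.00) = 18.64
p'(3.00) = 9.61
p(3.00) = 18.64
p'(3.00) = 9.61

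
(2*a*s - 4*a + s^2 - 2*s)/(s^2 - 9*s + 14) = (2*a + s)/(s - 7)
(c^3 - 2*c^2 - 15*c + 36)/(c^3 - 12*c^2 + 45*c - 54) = (c + 4)/(c - 6)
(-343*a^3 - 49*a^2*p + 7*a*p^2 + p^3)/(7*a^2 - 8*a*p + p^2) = (49*a^2 + 14*a*p + p^2)/(-a + p)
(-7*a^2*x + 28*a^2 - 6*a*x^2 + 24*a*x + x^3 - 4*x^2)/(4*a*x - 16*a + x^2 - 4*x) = (-7*a^2 - 6*a*x + x^2)/(4*a + x)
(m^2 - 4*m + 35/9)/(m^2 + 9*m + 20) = (m^2 - 4*m + 35/9)/(m^2 + 9*m + 20)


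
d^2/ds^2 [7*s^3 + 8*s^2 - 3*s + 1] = 42*s + 16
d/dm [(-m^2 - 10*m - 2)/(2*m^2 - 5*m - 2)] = (25*m^2 + 12*m + 10)/(4*m^4 - 20*m^3 + 17*m^2 + 20*m + 4)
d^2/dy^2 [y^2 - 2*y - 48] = 2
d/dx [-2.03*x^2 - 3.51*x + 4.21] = -4.06*x - 3.51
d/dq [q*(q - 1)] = 2*q - 1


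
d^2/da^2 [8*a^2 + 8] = 16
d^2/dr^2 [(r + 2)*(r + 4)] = 2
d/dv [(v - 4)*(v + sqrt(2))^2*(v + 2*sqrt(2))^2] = (v + sqrt(2))*(v + 2*sqrt(2))*(2*(v - 4)*(v + sqrt(2)) + 2*(v - 4)*(v + 2*sqrt(2)) + (v + sqrt(2))*(v + 2*sqrt(2)))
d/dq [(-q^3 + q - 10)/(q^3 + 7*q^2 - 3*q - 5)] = (-7*q^4 + 4*q^3 + 38*q^2 + 140*q - 35)/(q^6 + 14*q^5 + 43*q^4 - 52*q^3 - 61*q^2 + 30*q + 25)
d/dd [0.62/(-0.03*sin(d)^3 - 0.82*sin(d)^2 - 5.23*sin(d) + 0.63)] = (0.0558*sin(d)^2 + 1.0168*sin(d) + 3.2426)*cos(d)/(0.03*sin(d)^3 + 0.82*sin(d)^2 + 5.23*sin(d) - 0.63)^2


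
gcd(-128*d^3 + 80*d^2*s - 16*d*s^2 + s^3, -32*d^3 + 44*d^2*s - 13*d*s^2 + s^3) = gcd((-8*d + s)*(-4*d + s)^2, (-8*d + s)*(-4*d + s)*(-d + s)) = 32*d^2 - 12*d*s + s^2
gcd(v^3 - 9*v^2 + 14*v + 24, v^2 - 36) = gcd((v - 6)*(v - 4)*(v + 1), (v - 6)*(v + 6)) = v - 6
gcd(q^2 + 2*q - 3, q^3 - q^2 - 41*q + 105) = 1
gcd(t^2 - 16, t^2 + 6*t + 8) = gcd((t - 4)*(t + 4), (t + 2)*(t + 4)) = t + 4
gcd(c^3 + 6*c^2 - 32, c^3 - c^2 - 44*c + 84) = c - 2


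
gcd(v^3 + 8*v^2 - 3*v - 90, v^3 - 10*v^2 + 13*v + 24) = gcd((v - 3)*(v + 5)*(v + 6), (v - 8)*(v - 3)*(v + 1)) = v - 3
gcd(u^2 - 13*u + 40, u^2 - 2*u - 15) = u - 5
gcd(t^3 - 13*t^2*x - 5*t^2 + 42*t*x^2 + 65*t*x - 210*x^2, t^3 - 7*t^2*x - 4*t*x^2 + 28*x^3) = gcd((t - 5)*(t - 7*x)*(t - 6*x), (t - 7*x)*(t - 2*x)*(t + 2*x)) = -t + 7*x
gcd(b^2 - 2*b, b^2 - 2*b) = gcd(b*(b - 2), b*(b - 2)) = b^2 - 2*b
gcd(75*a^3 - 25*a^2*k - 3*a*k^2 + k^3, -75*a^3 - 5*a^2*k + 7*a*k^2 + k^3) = 15*a^2 - 2*a*k - k^2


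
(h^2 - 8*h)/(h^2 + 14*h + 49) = h*(h - 8)/(h^2 + 14*h + 49)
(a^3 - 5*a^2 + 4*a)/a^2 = a - 5 + 4/a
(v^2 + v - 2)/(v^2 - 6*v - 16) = (v - 1)/(v - 8)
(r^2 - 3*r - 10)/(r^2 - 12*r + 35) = (r + 2)/(r - 7)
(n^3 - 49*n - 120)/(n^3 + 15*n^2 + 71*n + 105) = (n - 8)/(n + 7)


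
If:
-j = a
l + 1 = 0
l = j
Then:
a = 1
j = -1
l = -1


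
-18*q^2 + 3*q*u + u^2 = (-3*q + u)*(6*q + u)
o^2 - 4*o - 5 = (o - 5)*(o + 1)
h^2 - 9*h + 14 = (h - 7)*(h - 2)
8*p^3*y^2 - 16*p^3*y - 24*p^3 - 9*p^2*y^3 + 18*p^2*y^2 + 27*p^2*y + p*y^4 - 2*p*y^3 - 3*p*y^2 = (-8*p + y)*(-p + y)*(y - 3)*(p*y + p)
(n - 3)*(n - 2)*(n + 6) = n^3 + n^2 - 24*n + 36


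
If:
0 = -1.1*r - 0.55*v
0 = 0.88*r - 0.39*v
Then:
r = 0.00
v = 0.00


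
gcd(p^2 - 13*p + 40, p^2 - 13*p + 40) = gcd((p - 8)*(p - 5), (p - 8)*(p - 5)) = p^2 - 13*p + 40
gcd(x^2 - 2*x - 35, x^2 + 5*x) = x + 5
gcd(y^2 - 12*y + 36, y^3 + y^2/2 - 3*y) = 1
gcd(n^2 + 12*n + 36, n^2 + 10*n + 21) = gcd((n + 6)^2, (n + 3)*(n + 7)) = 1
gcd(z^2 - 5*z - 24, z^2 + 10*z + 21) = z + 3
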